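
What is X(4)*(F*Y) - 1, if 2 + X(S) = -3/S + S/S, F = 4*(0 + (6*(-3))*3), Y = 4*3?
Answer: 4535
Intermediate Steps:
Y = 12
F = -216 (F = 4*(0 - 18*3) = 4*(0 - 54) = 4*(-54) = -216)
X(S) = -1 - 3/S (X(S) = -2 + (-3/S + S/S) = -2 + (-3/S + 1) = -2 + (1 - 3/S) = -1 - 3/S)
X(4)*(F*Y) - 1 = ((-3 - 1*4)/4)*(-216*12) - 1 = ((-3 - 4)/4)*(-2592) - 1 = ((1/4)*(-7))*(-2592) - 1 = -7/4*(-2592) - 1 = 4536 - 1 = 4535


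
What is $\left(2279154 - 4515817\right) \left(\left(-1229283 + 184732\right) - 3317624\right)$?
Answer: $9756715422025$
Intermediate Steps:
$\left(2279154 - 4515817\right) \left(\left(-1229283 + 184732\right) - 3317624\right) = - 2236663 \left(-1044551 - 3317624\right) = \left(-2236663\right) \left(-4362175\right) = 9756715422025$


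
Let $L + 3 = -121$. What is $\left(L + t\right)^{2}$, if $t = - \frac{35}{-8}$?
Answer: $\frac{915849}{64} \approx 14310.0$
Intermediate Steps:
$L = -124$ ($L = -3 - 121 = -124$)
$t = \frac{35}{8}$ ($t = \left(-35\right) \left(- \frac{1}{8}\right) = \frac{35}{8} \approx 4.375$)
$\left(L + t\right)^{2} = \left(-124 + \frac{35}{8}\right)^{2} = \left(- \frac{957}{8}\right)^{2} = \frac{915849}{64}$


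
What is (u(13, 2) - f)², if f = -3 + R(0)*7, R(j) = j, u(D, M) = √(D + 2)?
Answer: (3 + √15)² ≈ 47.238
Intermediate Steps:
u(D, M) = √(2 + D)
f = -3 (f = -3 + 0*7 = -3 + 0 = -3)
(u(13, 2) - f)² = (√(2 + 13) - 1*(-3))² = (√15 + 3)² = (3 + √15)²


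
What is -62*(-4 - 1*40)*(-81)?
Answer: -220968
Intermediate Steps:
-62*(-4 - 1*40)*(-81) = -62*(-4 - 40)*(-81) = -62*(-44)*(-81) = 2728*(-81) = -220968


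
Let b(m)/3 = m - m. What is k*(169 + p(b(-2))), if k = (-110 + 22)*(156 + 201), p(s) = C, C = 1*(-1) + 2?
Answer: -5340720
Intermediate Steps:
b(m) = 0 (b(m) = 3*(m - m) = 3*0 = 0)
C = 1 (C = -1 + 2 = 1)
p(s) = 1
k = -31416 (k = -88*357 = -31416)
k*(169 + p(b(-2))) = -31416*(169 + 1) = -31416*170 = -5340720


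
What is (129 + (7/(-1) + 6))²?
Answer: 16384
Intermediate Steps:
(129 + (7/(-1) + 6))² = (129 + (7*(-1) + 6))² = (129 + (-7 + 6))² = (129 - 1)² = 128² = 16384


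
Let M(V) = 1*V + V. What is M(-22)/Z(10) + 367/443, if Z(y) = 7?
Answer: -16923/3101 ≈ -5.4573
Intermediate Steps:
M(V) = 2*V (M(V) = V + V = 2*V)
M(-22)/Z(10) + 367/443 = (2*(-22))/7 + 367/443 = -44*1/7 + 367*(1/443) = -44/7 + 367/443 = -16923/3101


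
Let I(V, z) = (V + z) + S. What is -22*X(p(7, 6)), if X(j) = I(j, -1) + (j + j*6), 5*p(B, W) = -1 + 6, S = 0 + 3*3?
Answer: -352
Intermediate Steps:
S = 9 (S = 0 + 9 = 9)
I(V, z) = 9 + V + z (I(V, z) = (V + z) + 9 = 9 + V + z)
p(B, W) = 1 (p(B, W) = (-1 + 6)/5 = (1/5)*5 = 1)
X(j) = 8 + 8*j (X(j) = (9 + j - 1) + (j + j*6) = (8 + j) + (j + 6*j) = (8 + j) + 7*j = 8 + 8*j)
-22*X(p(7, 6)) = -22*(8 + 8*1) = -22*(8 + 8) = -22*16 = -352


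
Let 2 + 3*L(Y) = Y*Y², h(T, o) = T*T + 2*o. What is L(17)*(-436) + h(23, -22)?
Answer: -713247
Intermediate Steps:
h(T, o) = T² + 2*o
L(Y) = -⅔ + Y³/3 (L(Y) = -⅔ + (Y*Y²)/3 = -⅔ + Y³/3)
L(17)*(-436) + h(23, -22) = (-⅔ + (⅓)*17³)*(-436) + (23² + 2*(-22)) = (-⅔ + (⅓)*4913)*(-436) + (529 - 44) = (-⅔ + 4913/3)*(-436) + 485 = 1637*(-436) + 485 = -713732 + 485 = -713247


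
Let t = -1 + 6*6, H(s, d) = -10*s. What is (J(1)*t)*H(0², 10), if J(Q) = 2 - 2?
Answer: 0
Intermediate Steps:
J(Q) = 0
t = 35 (t = -1 + 36 = 35)
(J(1)*t)*H(0², 10) = (0*35)*(-10*0²) = 0*(-10*0) = 0*0 = 0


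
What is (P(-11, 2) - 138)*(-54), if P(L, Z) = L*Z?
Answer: 8640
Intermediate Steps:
(P(-11, 2) - 138)*(-54) = (-11*2 - 138)*(-54) = (-22 - 138)*(-54) = -160*(-54) = 8640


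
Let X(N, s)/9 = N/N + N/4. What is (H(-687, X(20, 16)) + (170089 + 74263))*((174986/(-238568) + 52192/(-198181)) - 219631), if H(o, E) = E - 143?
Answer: -1268228493634296499155/23639822404 ≈ -5.3648e+10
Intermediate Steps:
X(N, s) = 9 + 9*N/4 (X(N, s) = 9*(N/N + N/4) = 9*(1 + N*(¼)) = 9*(1 + N/4) = 9 + 9*N/4)
H(o, E) = -143 + E
(H(-687, X(20, 16)) + (170089 + 74263))*((174986/(-238568) + 52192/(-198181)) - 219631) = ((-143 + (9 + (9/4)*20)) + (170089 + 74263))*((174986/(-238568) + 52192/(-198181)) - 219631) = ((-143 + (9 + 45)) + 244352)*((174986*(-1/238568) + 52192*(-1/198181)) - 219631) = ((-143 + 54) + 244352)*((-87493/119284 - 52192/198181) - 219631) = (-89 + 244352)*(-23565120761/23639822404 - 219631) = 244263*(-5192061399533685/23639822404) = -1268228493634296499155/23639822404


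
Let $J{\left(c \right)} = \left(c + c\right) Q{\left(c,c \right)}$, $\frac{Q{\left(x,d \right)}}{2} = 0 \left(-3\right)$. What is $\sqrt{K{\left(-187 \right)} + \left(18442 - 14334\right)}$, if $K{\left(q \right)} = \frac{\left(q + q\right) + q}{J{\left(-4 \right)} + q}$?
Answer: $\sqrt{4111} \approx 64.117$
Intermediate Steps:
$Q{\left(x,d \right)} = 0$ ($Q{\left(x,d \right)} = 2 \cdot 0 \left(-3\right) = 2 \cdot 0 = 0$)
$J{\left(c \right)} = 0$ ($J{\left(c \right)} = \left(c + c\right) 0 = 2 c 0 = 0$)
$K{\left(q \right)} = 3$ ($K{\left(q \right)} = \frac{\left(q + q\right) + q}{0 + q} = \frac{2 q + q}{q} = \frac{3 q}{q} = 3$)
$\sqrt{K{\left(-187 \right)} + \left(18442 - 14334\right)} = \sqrt{3 + \left(18442 - 14334\right)} = \sqrt{3 + 4108} = \sqrt{4111}$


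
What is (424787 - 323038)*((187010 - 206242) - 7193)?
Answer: -2688717325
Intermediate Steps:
(424787 - 323038)*((187010 - 206242) - 7193) = 101749*(-19232 - 7193) = 101749*(-26425) = -2688717325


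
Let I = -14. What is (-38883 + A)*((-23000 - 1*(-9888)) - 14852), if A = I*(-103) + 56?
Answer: 1045434140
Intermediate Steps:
A = 1498 (A = -14*(-103) + 56 = 1442 + 56 = 1498)
(-38883 + A)*((-23000 - 1*(-9888)) - 14852) = (-38883 + 1498)*((-23000 - 1*(-9888)) - 14852) = -37385*((-23000 + 9888) - 14852) = -37385*(-13112 - 14852) = -37385*(-27964) = 1045434140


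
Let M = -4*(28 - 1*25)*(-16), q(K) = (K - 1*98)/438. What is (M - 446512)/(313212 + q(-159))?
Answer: -195488160/137186599 ≈ -1.4250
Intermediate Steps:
q(K) = -49/219 + K/438 (q(K) = (K - 98)*(1/438) = (-98 + K)*(1/438) = -49/219 + K/438)
M = 192 (M = -4*(28 - 25)*(-16) = -4*3*(-16) = -12*(-16) = 192)
(M - 446512)/(313212 + q(-159)) = (192 - 446512)/(313212 + (-49/219 + (1/438)*(-159))) = -446320/(313212 + (-49/219 - 53/146)) = -446320/(313212 - 257/438) = -446320/137186599/438 = -446320*438/137186599 = -195488160/137186599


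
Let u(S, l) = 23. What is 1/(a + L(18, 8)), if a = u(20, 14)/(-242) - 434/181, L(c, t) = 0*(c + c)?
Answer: -43802/109191 ≈ -0.40115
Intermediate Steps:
L(c, t) = 0 (L(c, t) = 0*(2*c) = 0)
a = -109191/43802 (a = 23/(-242) - 434/181 = 23*(-1/242) - 434*1/181 = -23/242 - 434/181 = -109191/43802 ≈ -2.4928)
1/(a + L(18, 8)) = 1/(-109191/43802 + 0) = 1/(-109191/43802) = -43802/109191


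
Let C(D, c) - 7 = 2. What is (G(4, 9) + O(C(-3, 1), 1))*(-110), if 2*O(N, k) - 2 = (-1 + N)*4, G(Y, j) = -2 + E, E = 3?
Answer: -1980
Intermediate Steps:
C(D, c) = 9 (C(D, c) = 7 + 2 = 9)
G(Y, j) = 1 (G(Y, j) = -2 + 3 = 1)
O(N, k) = -1 + 2*N (O(N, k) = 1 + ((-1 + N)*4)/2 = 1 + (-4 + 4*N)/2 = 1 + (-2 + 2*N) = -1 + 2*N)
(G(4, 9) + O(C(-3, 1), 1))*(-110) = (1 + (-1 + 2*9))*(-110) = (1 + (-1 + 18))*(-110) = (1 + 17)*(-110) = 18*(-110) = -1980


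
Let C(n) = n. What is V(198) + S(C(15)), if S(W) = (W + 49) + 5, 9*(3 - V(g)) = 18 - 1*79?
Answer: 709/9 ≈ 78.778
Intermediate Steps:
V(g) = 88/9 (V(g) = 3 - (18 - 1*79)/9 = 3 - (18 - 79)/9 = 3 - ⅑*(-61) = 3 + 61/9 = 88/9)
S(W) = 54 + W (S(W) = (49 + W) + 5 = 54 + W)
V(198) + S(C(15)) = 88/9 + (54 + 15) = 88/9 + 69 = 709/9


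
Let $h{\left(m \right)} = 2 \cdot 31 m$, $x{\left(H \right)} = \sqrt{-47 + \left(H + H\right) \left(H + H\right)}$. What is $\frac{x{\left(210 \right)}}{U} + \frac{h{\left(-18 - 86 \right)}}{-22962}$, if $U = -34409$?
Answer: $\frac{3224}{11481} - \frac{\sqrt{176353}}{34409} \approx 0.26861$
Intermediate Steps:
$x{\left(H \right)} = \sqrt{-47 + 4 H^{2}}$ ($x{\left(H \right)} = \sqrt{-47 + 2 H 2 H} = \sqrt{-47 + 4 H^{2}}$)
$h{\left(m \right)} = 62 m$
$\frac{x{\left(210 \right)}}{U} + \frac{h{\left(-18 - 86 \right)}}{-22962} = \frac{\sqrt{-47 + 4 \cdot 210^{2}}}{-34409} + \frac{62 \left(-18 - 86\right)}{-22962} = \sqrt{-47 + 4 \cdot 44100} \left(- \frac{1}{34409}\right) + 62 \left(-18 - 86\right) \left(- \frac{1}{22962}\right) = \sqrt{-47 + 176400} \left(- \frac{1}{34409}\right) + 62 \left(-104\right) \left(- \frac{1}{22962}\right) = \sqrt{176353} \left(- \frac{1}{34409}\right) - - \frac{3224}{11481} = - \frac{\sqrt{176353}}{34409} + \frac{3224}{11481} = \frac{3224}{11481} - \frac{\sqrt{176353}}{34409}$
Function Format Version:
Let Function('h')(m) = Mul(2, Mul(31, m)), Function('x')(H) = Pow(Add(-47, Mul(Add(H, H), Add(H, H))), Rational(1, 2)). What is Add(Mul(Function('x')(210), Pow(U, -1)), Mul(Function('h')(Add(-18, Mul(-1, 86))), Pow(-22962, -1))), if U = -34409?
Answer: Add(Rational(3224, 11481), Mul(Rational(-1, 34409), Pow(176353, Rational(1, 2)))) ≈ 0.26861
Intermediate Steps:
Function('x')(H) = Pow(Add(-47, Mul(4, Pow(H, 2))), Rational(1, 2)) (Function('x')(H) = Pow(Add(-47, Mul(Mul(2, H), Mul(2, H))), Rational(1, 2)) = Pow(Add(-47, Mul(4, Pow(H, 2))), Rational(1, 2)))
Function('h')(m) = Mul(62, m)
Add(Mul(Function('x')(210), Pow(U, -1)), Mul(Function('h')(Add(-18, Mul(-1, 86))), Pow(-22962, -1))) = Add(Mul(Pow(Add(-47, Mul(4, Pow(210, 2))), Rational(1, 2)), Pow(-34409, -1)), Mul(Mul(62, Add(-18, Mul(-1, 86))), Pow(-22962, -1))) = Add(Mul(Pow(Add(-47, Mul(4, 44100)), Rational(1, 2)), Rational(-1, 34409)), Mul(Mul(62, Add(-18, -86)), Rational(-1, 22962))) = Add(Mul(Pow(Add(-47, 176400), Rational(1, 2)), Rational(-1, 34409)), Mul(Mul(62, -104), Rational(-1, 22962))) = Add(Mul(Pow(176353, Rational(1, 2)), Rational(-1, 34409)), Mul(-6448, Rational(-1, 22962))) = Add(Mul(Rational(-1, 34409), Pow(176353, Rational(1, 2))), Rational(3224, 11481)) = Add(Rational(3224, 11481), Mul(Rational(-1, 34409), Pow(176353, Rational(1, 2))))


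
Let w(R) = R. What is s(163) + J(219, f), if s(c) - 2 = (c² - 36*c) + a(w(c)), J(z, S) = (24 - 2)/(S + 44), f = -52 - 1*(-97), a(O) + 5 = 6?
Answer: 1842678/89 ≈ 20704.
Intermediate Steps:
a(O) = 1 (a(O) = -5 + 6 = 1)
f = 45 (f = -52 + 97 = 45)
J(z, S) = 22/(44 + S)
s(c) = 3 + c² - 36*c (s(c) = 2 + ((c² - 36*c) + 1) = 2 + (1 + c² - 36*c) = 3 + c² - 36*c)
s(163) + J(219, f) = (3 + 163² - 36*163) + 22/(44 + 45) = (3 + 26569 - 5868) + 22/89 = 20704 + 22*(1/89) = 20704 + 22/89 = 1842678/89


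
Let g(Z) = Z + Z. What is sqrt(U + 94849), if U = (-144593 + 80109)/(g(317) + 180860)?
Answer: sqrt(86786699696763)/30249 ≈ 307.98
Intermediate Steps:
g(Z) = 2*Z
U = -32242/90747 (U = (-144593 + 80109)/(2*317 + 180860) = -64484/(634 + 180860) = -64484/181494 = -64484*1/181494 = -32242/90747 ≈ -0.35530)
sqrt(U + 94849) = sqrt(-32242/90747 + 94849) = sqrt(8607229961/90747) = sqrt(86786699696763)/30249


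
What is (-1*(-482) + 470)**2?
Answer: 906304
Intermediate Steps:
(-1*(-482) + 470)**2 = (482 + 470)**2 = 952**2 = 906304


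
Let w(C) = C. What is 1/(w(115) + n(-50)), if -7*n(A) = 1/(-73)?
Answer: 511/58766 ≈ 0.0086955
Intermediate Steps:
n(A) = 1/511 (n(A) = -⅐/(-73) = -⅐*(-1/73) = 1/511)
1/(w(115) + n(-50)) = 1/(115 + 1/511) = 1/(58766/511) = 511/58766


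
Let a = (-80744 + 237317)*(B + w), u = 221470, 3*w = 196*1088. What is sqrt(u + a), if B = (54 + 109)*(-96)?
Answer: sqrt(8679793534) ≈ 93165.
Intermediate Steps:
w = 213248/3 (w = (196*1088)/3 = (1/3)*213248 = 213248/3 ≈ 71083.)
B = -15648 (B = 163*(-96) = -15648)
a = 8679572064 (a = (-80744 + 237317)*(-15648 + 213248/3) = 156573*(166304/3) = 8679572064)
sqrt(u + a) = sqrt(221470 + 8679572064) = sqrt(8679793534)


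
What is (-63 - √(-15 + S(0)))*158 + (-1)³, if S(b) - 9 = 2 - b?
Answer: -9955 - 316*I ≈ -9955.0 - 316.0*I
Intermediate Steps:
S(b) = 11 - b (S(b) = 9 + (2 - b) = 11 - b)
(-63 - √(-15 + S(0)))*158 + (-1)³ = (-63 - √(-15 + (11 - 1*0)))*158 + (-1)³ = (-63 - √(-15 + (11 + 0)))*158 - 1 = (-63 - √(-15 + 11))*158 - 1 = (-63 - √(-4))*158 - 1 = (-63 - 2*I)*158 - 1 = (-9954 - 316*I) - 1 = -9955 - 316*I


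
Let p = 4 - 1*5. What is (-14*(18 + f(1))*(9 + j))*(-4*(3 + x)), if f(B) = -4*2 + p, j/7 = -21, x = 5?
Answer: -556416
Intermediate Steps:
p = -1 (p = 4 - 5 = -1)
j = -147 (j = 7*(-21) = -147)
f(B) = -9 (f(B) = -4*2 - 1 = -8 - 1 = -9)
(-14*(18 + f(1))*(9 + j))*(-4*(3 + x)) = (-14*(18 - 9)*(9 - 147))*(-4*(3 + 5)) = (-126*(-138))*(-4*8) = -14*(-1242)*(-32) = 17388*(-32) = -556416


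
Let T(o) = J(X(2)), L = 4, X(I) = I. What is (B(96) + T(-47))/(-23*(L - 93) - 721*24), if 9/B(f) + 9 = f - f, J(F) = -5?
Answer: 6/15257 ≈ 0.00039326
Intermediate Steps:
T(o) = -5
B(f) = -1 (B(f) = 9/(-9 + (f - f)) = 9/(-9 + 0) = 9/(-9) = 9*(-⅑) = -1)
(B(96) + T(-47))/(-23*(L - 93) - 721*24) = (-1 - 5)/(-23*(4 - 93) - 721*24) = -6/(-23*(-89) - 17304) = -6/(2047 - 17304) = -6/(-15257) = -6*(-1/15257) = 6/15257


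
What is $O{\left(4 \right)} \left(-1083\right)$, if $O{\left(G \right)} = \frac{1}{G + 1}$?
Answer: $- \frac{1083}{5} \approx -216.6$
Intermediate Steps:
$O{\left(G \right)} = \frac{1}{1 + G}$
$O{\left(4 \right)} \left(-1083\right) = \frac{1}{1 + 4} \left(-1083\right) = \frac{1}{5} \left(-1083\right) = - \frac{1083}{5}$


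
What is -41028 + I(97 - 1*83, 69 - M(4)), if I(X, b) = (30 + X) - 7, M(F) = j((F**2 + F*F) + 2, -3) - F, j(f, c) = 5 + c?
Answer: -40991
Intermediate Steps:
M(F) = 2 - F (M(F) = (5 - 3) - F = 2 - F)
I(X, b) = 23 + X
-41028 + I(97 - 1*83, 69 - M(4)) = -41028 + (23 + (97 - 1*83)) = -41028 + (23 + (97 - 83)) = -41028 + (23 + 14) = -41028 + 37 = -40991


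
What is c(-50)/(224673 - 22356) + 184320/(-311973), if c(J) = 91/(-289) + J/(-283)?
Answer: -1016642740840033/1720728727711689 ≈ -0.59082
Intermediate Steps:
c(J) = -91/289 - J/283 (c(J) = 91*(-1/289) + J*(-1/283) = -91/289 - J/283)
c(-50)/(224673 - 22356) + 184320/(-311973) = (-91/289 - 1/283*(-50))/(224673 - 22356) + 184320/(-311973) = (-91/289 + 50/283)/202317 + 184320*(-1/311973) = -11303/81787*1/202317 - 61440/103991 = -11303/16546900479 - 61440/103991 = -1016642740840033/1720728727711689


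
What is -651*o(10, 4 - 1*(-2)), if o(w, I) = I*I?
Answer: -23436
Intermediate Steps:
o(w, I) = I**2
-651*o(10, 4 - 1*(-2)) = -651*(4 - 1*(-2))**2 = -651*(4 + 2)**2 = -651*6**2 = -651*36 = -23436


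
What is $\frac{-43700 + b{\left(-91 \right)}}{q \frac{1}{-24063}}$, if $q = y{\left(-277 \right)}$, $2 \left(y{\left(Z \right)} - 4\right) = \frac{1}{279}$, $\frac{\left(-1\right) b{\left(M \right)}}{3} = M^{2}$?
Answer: $\frac{920337416622}{2233} \approx 4.1215 \cdot 10^{8}$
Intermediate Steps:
$b{\left(M \right)} = - 3 M^{2}$
$y{\left(Z \right)} = \frac{2233}{558}$ ($y{\left(Z \right)} = 4 + \frac{1}{2 \cdot 279} = 4 + \frac{1}{2} \cdot \frac{1}{279} = 4 + \frac{1}{558} = \frac{2233}{558}$)
$q = \frac{2233}{558} \approx 4.0018$
$\frac{-43700 + b{\left(-91 \right)}}{q \frac{1}{-24063}} = \frac{-43700 - 3 \left(-91\right)^{2}}{\frac{2233}{558} \frac{1}{-24063}} = \frac{-43700 - 24843}{\frac{2233}{558} \left(- \frac{1}{24063}\right)} = \frac{-43700 - 24843}{- \frac{2233}{13427154}} = \left(-68543\right) \left(- \frac{13427154}{2233}\right) = \frac{920337416622}{2233}$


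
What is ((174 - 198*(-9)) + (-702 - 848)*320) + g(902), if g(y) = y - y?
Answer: -494044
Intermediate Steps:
g(y) = 0
((174 - 198*(-9)) + (-702 - 848)*320) + g(902) = ((174 - 198*(-9)) + (-702 - 848)*320) + 0 = ((174 + 1782) - 1550*320) + 0 = (1956 - 496000) + 0 = -494044 + 0 = -494044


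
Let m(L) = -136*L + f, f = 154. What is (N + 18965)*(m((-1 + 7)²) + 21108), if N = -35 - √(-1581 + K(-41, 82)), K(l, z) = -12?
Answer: 309808380 - 49098*I*√177 ≈ 3.0981e+8 - 6.5321e+5*I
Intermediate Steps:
N = -35 - 3*I*√177 (N = -35 - √(-1581 - 12) = -35 - √(-1593) = -35 - 3*I*√177 ≈ -35.0 - 39.912*I)
m(L) = 154 - 136*L (m(L) = -136*L + 154 = 154 - 136*L)
(N + 18965)*(m((-1 + 7)²) + 21108) = ((-35 - 3*I*√177) + 18965)*((154 - 136*(-1 + 7)²) + 21108) = (18930 - 3*I*√177)*((154 - 136*6²) + 21108) = (18930 - 3*I*√177)*((154 - 136*36) + 21108) = (18930 - 3*I*√177)*((154 - 4896) + 21108) = (18930 - 3*I*√177)*(-4742 + 21108) = (18930 - 3*I*√177)*16366 = 309808380 - 49098*I*√177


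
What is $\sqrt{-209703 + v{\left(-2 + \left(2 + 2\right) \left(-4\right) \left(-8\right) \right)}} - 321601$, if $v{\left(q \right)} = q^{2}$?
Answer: $-321601 + i \sqrt{193827} \approx -3.216 \cdot 10^{5} + 440.26 i$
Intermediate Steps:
$\sqrt{-209703 + v{\left(-2 + \left(2 + 2\right) \left(-4\right) \left(-8\right) \right)}} - 321601 = \sqrt{-209703 + \left(-2 + \left(2 + 2\right) \left(-4\right) \left(-8\right)\right)^{2}} - 321601 = \sqrt{-209703 + \left(-2 + 4 \left(-4\right) \left(-8\right)\right)^{2}} - 321601 = \sqrt{-209703 + \left(-2 - -128\right)^{2}} - 321601 = \sqrt{-209703 + \left(-2 + 128\right)^{2}} - 321601 = \sqrt{-209703 + 126^{2}} - 321601 = \sqrt{-209703 + 15876} - 321601 = \sqrt{-193827} - 321601 = i \sqrt{193827} - 321601 = -321601 + i \sqrt{193827}$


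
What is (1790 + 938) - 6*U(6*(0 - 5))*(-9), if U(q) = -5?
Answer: 2458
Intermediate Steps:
(1790 + 938) - 6*U(6*(0 - 5))*(-9) = (1790 + 938) - 6*(-5)*(-9) = 2728 + 30*(-9) = 2728 - 270 = 2458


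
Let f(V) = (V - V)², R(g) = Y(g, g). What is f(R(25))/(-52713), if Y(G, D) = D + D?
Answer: 0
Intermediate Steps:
Y(G, D) = 2*D
R(g) = 2*g
f(V) = 0 (f(V) = 0² = 0)
f(R(25))/(-52713) = 0/(-52713) = 0*(-1/52713) = 0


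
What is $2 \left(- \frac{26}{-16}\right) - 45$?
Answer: $- \frac{167}{4} \approx -41.75$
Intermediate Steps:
$2 \left(- \frac{26}{-16}\right) - 45 = 2 \left(\left(-26\right) \left(- \frac{1}{16}\right)\right) - 45 = 2 \cdot \frac{13}{8} - 45 = \frac{13}{4} - 45 = - \frac{167}{4}$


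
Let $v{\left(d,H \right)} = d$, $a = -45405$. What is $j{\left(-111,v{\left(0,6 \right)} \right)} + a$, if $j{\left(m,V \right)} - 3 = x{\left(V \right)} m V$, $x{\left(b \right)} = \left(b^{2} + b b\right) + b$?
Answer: $-45402$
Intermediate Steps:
$x{\left(b \right)} = b + 2 b^{2}$ ($x{\left(b \right)} = \left(b^{2} + b^{2}\right) + b = 2 b^{2} + b = b + 2 b^{2}$)
$j{\left(m,V \right)} = 3 + m V^{2} \left(1 + 2 V\right)$ ($j{\left(m,V \right)} = 3 + V \left(1 + 2 V\right) m V = 3 + V m \left(1 + 2 V\right) V = 3 + m V^{2} \left(1 + 2 V\right)$)
$j{\left(-111,v{\left(0,6 \right)} \right)} + a = \left(3 - 111 \cdot 0^{2} \left(1 + 2 \cdot 0\right)\right) - 45405 = \left(3 - 0 \left(1 + 0\right)\right) - 45405 = \left(3 - 0 \cdot 1\right) - 45405 = \left(3 + 0\right) - 45405 = 3 - 45405 = -45402$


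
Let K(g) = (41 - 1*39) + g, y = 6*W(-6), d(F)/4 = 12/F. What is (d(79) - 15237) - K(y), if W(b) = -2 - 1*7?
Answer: -1199567/79 ≈ -15184.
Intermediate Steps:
d(F) = 48/F (d(F) = 4*(12/F) = 48/F)
W(b) = -9 (W(b) = -2 - 7 = -9)
y = -54 (y = 6*(-9) = -54)
K(g) = 2 + g (K(g) = (41 - 39) + g = 2 + g)
(d(79) - 15237) - K(y) = (48/79 - 15237) - (2 - 54) = (48*(1/79) - 15237) - 1*(-52) = (48/79 - 15237) + 52 = -1203675/79 + 52 = -1199567/79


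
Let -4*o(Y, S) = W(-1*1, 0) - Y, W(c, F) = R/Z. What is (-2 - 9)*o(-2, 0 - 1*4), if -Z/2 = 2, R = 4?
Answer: 11/4 ≈ 2.7500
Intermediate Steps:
Z = -4 (Z = -2*2 = -4)
W(c, F) = -1 (W(c, F) = 4/(-4) = 4*(-¼) = -1)
o(Y, S) = ¼ + Y/4 (o(Y, S) = -(-1 - Y)/4 = ¼ + Y/4)
(-2 - 9)*o(-2, 0 - 1*4) = (-2 - 9)*(¼ + (¼)*(-2)) = -11*(¼ - ½) = -11*(-¼) = 11/4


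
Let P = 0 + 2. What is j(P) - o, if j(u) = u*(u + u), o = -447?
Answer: 455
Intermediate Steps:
P = 2
j(u) = 2*u² (j(u) = u*(2*u) = 2*u²)
j(P) - o = 2*2² - 1*(-447) = 2*4 + 447 = 8 + 447 = 455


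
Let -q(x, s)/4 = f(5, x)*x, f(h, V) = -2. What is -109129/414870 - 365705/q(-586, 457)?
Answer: 75604218299/972455280 ≈ 77.746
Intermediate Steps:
q(x, s) = 8*x (q(x, s) = -(-8)*x = 8*x)
-109129/414870 - 365705/q(-586, 457) = -109129/414870 - 365705/(8*(-586)) = -109129*1/414870 - 365705/(-4688) = -109129/414870 - 365705*(-1/4688) = -109129/414870 + 365705/4688 = 75604218299/972455280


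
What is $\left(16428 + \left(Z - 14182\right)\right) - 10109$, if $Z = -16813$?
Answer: $-24676$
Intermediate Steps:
$\left(16428 + \left(Z - 14182\right)\right) - 10109 = \left(16428 - 30995\right) - 10109 = -14567 - 10109 = -24676$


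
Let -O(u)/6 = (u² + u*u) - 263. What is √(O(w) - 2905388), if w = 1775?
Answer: I*√40711310 ≈ 6380.5*I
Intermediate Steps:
O(u) = 1578 - 12*u² (O(u) = -6*((u² + u*u) - 263) = -6*((u² + u²) - 263) = -6*(2*u² - 263) = -6*(-263 + 2*u²) = 1578 - 12*u²)
√(O(w) - 2905388) = √((1578 - 12*1775²) - 2905388) = √((1578 - 12*3150625) - 2905388) = √((1578 - 37807500) - 2905388) = √(-37805922 - 2905388) = √(-40711310) = I*√40711310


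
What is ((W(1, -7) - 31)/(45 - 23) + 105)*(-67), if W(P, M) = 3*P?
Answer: -76447/11 ≈ -6949.7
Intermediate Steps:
((W(1, -7) - 31)/(45 - 23) + 105)*(-67) = ((3*1 - 31)/(45 - 23) + 105)*(-67) = ((3 - 31)/22 + 105)*(-67) = (-28*1/22 + 105)*(-67) = (-14/11 + 105)*(-67) = (1141/11)*(-67) = -76447/11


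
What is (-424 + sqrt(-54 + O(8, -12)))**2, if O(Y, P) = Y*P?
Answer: 179626 - 4240*I*sqrt(6) ≈ 1.7963e+5 - 10386.0*I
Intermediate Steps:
O(Y, P) = P*Y
(-424 + sqrt(-54 + O(8, -12)))**2 = (-424 + sqrt(-54 - 12*8))**2 = (-424 + sqrt(-54 - 96))**2 = (-424 + sqrt(-150))**2 = (-424 + 5*I*sqrt(6))**2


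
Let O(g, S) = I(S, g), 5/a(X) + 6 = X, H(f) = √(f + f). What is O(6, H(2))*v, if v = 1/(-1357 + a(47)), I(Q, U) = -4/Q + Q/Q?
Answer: 41/55632 ≈ 0.00073699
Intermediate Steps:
H(f) = √2*√f (H(f) = √(2*f) = √2*√f)
a(X) = 5/(-6 + X)
I(Q, U) = 1 - 4/Q (I(Q, U) = -4/Q + 1 = 1 - 4/Q)
O(g, S) = (-4 + S)/S
v = -41/55632 (v = 1/(-1357 + 5/(-6 + 47)) = 1/(-1357 + 5/41) = 1/(-55632/41) = -41/55632 ≈ -0.00073699)
O(6, H(2))*v = ((-4 + √2*√2)/((√2*√2)))*(-41/55632) = ((-4 + 2)/2)*(-41/55632) = ((½)*(-2))*(-41/55632) = -1*(-41/55632) = 41/55632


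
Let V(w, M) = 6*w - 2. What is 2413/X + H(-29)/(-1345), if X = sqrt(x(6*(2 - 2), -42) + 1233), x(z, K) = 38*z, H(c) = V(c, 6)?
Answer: 176/1345 + 2413*sqrt(137)/411 ≈ 68.850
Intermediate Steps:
V(w, M) = -2 + 6*w
H(c) = -2 + 6*c
X = 3*sqrt(137) (X = sqrt(38*(6*(2 - 2)) + 1233) = sqrt(38*(6*0) + 1233) = sqrt(38*0 + 1233) = sqrt(0 + 1233) = sqrt(1233) = 3*sqrt(137) ≈ 35.114)
2413/X + H(-29)/(-1345) = 2413/((3*sqrt(137))) + (-2 + 6*(-29))/(-1345) = 2413*(sqrt(137)/411) + (-2 - 174)*(-1/1345) = 2413*sqrt(137)/411 - 176*(-1/1345) = 2413*sqrt(137)/411 + 176/1345 = 176/1345 + 2413*sqrt(137)/411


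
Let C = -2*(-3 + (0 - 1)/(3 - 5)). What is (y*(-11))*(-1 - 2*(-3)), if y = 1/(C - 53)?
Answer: 55/48 ≈ 1.1458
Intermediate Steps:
C = 5 (C = -2*(-3 - 1/(-2)) = -2*(-3 - 1*(-½)) = -2*(-3 + ½) = -2*(-5/2) = 5)
y = -1/48 (y = 1/(5 - 53) = 1/(-48) = -1/48 ≈ -0.020833)
(y*(-11))*(-1 - 2*(-3)) = (-1/48*(-11))*(-1 - 2*(-3)) = 11*(-1 + 6)/48 = (11/48)*5 = 55/48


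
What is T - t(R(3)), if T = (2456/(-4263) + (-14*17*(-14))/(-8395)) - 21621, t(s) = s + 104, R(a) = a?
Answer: -777633987716/35787885 ≈ -21729.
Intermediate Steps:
t(s) = 104 + s
T = -773804684021/35787885 (T = (2456*(-1/4263) - 238*(-14)*(-1/8395)) - 21621 = (-2456/4263 + 3332*(-1/8395)) - 21621 = (-2456/4263 - 3332/8395) - 21621 = -34822436/35787885 - 21621 = -773804684021/35787885 ≈ -21622.)
T - t(R(3)) = -773804684021/35787885 - (104 + 3) = -773804684021/35787885 - 1*107 = -773804684021/35787885 - 107 = -777633987716/35787885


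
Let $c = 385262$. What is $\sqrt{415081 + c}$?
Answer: $3 \sqrt{88927} \approx 894.62$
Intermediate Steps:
$\sqrt{415081 + c} = \sqrt{415081 + 385262} = \sqrt{800343} = 3 \sqrt{88927}$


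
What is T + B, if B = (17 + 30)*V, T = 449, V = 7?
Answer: 778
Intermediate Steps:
B = 329 (B = (17 + 30)*7 = 47*7 = 329)
T + B = 449 + 329 = 778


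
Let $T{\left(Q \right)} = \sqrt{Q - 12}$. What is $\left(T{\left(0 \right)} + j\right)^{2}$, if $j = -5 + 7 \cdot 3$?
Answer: $244 + 64 i \sqrt{3} \approx 244.0 + 110.85 i$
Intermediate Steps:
$T{\left(Q \right)} = \sqrt{-12 + Q}$
$j = 16$ ($j = -5 + 21 = 16$)
$\left(T{\left(0 \right)} + j\right)^{2} = \left(\sqrt{-12 + 0} + 16\right)^{2} = \left(\sqrt{-12} + 16\right)^{2} = \left(2 i \sqrt{3} + 16\right)^{2} = \left(16 + 2 i \sqrt{3}\right)^{2}$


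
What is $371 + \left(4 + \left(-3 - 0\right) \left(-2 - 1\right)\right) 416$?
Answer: $5779$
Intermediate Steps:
$371 + \left(4 + \left(-3 - 0\right) \left(-2 - 1\right)\right) 416 = 371 + \left(4 + \left(-3 + 0\right) \left(-2 - 1\right)\right) 416 = 371 + \left(4 - -9\right) 416 = 371 + \left(4 + 9\right) 416 = 371 + 13 \cdot 416 = 371 + 5408 = 5779$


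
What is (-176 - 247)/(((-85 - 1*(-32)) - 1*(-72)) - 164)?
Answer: 423/145 ≈ 2.9172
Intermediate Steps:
(-176 - 247)/(((-85 - 1*(-32)) - 1*(-72)) - 164) = -423/(((-85 + 32) + 72) - 164) = -423/((-53 + 72) - 164) = -423/(19 - 164) = -423/(-145) = -423*(-1/145) = 423/145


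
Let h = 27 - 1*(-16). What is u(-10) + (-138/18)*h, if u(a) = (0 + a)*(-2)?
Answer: -929/3 ≈ -309.67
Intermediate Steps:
u(a) = -2*a (u(a) = a*(-2) = -2*a)
h = 43 (h = 27 + 16 = 43)
u(-10) + (-138/18)*h = -2*(-10) - 138/18*43 = 20 - 138*1/18*43 = 20 - 23/3*43 = 20 - 989/3 = -929/3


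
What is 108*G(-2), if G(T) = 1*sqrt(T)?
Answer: 108*I*sqrt(2) ≈ 152.74*I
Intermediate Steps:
G(T) = sqrt(T)
108*G(-2) = 108*sqrt(-2) = 108*(I*sqrt(2)) = 108*I*sqrt(2)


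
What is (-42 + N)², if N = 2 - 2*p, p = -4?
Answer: 1024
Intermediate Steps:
N = 10 (N = 2 - 2*(-4) = 2 + 8 = 10)
(-42 + N)² = (-42 + 10)² = (-32)² = 1024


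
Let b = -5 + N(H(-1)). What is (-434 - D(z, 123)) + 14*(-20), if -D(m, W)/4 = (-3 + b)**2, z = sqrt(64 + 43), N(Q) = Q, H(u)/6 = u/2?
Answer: -230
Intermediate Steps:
H(u) = 3*u (H(u) = 6*(u/2) = 3*u)
z = sqrt(107) ≈ 10.344
b = -8 (b = -5 + 3*(-1) = -5 - 3 = -8)
D(m, W) = -484 (D(m, W) = -4*(-3 - 8)**2 = -4*(-11)**2 = -4*121 = -484)
(-434 - D(z, 123)) + 14*(-20) = (-434 - 1*(-484)) + 14*(-20) = (-434 + 484) - 280 = 50 - 280 = -230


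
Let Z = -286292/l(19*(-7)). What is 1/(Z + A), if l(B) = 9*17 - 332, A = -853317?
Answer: -179/152457451 ≈ -1.1741e-6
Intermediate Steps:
l(B) = -179 (l(B) = 153 - 332 = -179)
Z = 286292/179 (Z = -286292/(-179) = -286292*(-1/179) = 286292/179 ≈ 1599.4)
1/(Z + A) = 1/(286292/179 - 853317) = 1/(-152457451/179) = -179/152457451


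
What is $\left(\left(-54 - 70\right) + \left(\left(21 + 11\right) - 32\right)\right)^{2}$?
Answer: $15376$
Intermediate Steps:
$\left(\left(-54 - 70\right) + \left(\left(21 + 11\right) - 32\right)\right)^{2} = \left(\left(-54 - 70\right) + \left(32 - 32\right)\right)^{2} = \left(-124 + 0\right)^{2} = \left(-124\right)^{2} = 15376$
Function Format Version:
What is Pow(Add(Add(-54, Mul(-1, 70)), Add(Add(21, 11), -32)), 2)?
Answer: 15376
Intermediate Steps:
Pow(Add(Add(-54, Mul(-1, 70)), Add(Add(21, 11), -32)), 2) = Pow(Add(Add(-54, -70), Add(32, -32)), 2) = Pow(Add(-124, 0), 2) = Pow(-124, 2) = 15376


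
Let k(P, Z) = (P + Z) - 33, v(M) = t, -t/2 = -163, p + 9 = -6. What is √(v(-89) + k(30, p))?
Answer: 2*√77 ≈ 17.550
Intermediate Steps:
p = -15 (p = -9 - 6 = -15)
t = 326 (t = -2*(-163) = 326)
v(M) = 326
k(P, Z) = -33 + P + Z
√(v(-89) + k(30, p)) = √(326 + (-33 + 30 - 15)) = √(326 - 18) = √308 = 2*√77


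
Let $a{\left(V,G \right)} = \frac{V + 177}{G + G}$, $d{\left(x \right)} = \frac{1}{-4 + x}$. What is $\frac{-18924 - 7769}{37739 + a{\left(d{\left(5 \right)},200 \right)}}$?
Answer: $- \frac{5338600}{7547889} \approx -0.7073$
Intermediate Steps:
$a{\left(V,G \right)} = \frac{177 + V}{2 G}$
$\frac{-18924 - 7769}{37739 + a{\left(d{\left(5 \right)},200 \right)}} = \frac{-18924 - 7769}{37739 + \frac{177 + \frac{1}{-4 + 5}}{2 \cdot 200}} = - \frac{26693}{37739 + \frac{1}{2} \cdot \frac{1}{200} \left(177 + 1^{-1}\right)} = - \frac{26693}{37739 + \frac{1}{2} \cdot \frac{1}{200} \left(177 + 1\right)} = - \frac{26693}{37739 + \frac{1}{2} \cdot \frac{1}{200} \cdot 178} = - \frac{26693}{37739 + \frac{89}{200}} = - \frac{26693}{\frac{7547889}{200}} = \left(-26693\right) \frac{200}{7547889} = - \frac{5338600}{7547889}$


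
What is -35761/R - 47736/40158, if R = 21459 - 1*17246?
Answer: -8268697/854473 ≈ -9.6770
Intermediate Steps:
R = 4213 (R = 21459 - 17246 = 4213)
-35761/R - 47736/40158 = -35761/4213 - 47736/40158 = -35761*1/4213 - 47736*1/40158 = -3251/383 - 2652/2231 = -8268697/854473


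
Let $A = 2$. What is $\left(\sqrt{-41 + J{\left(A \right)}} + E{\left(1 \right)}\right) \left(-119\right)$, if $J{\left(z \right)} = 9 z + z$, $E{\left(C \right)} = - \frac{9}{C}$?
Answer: $1071 - 119 i \sqrt{21} \approx 1071.0 - 545.33 i$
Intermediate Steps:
$J{\left(z \right)} = 10 z$
$\left(\sqrt{-41 + J{\left(A \right)}} + E{\left(1 \right)}\right) \left(-119\right) = \left(\sqrt{-41 + 10 \cdot 2} - \frac{9}{1}\right) \left(-119\right) = \left(\sqrt{-41 + 20} - 9\right) \left(-119\right) = \left(\sqrt{-21} - 9\right) \left(-119\right) = \left(i \sqrt{21} - 9\right) \left(-119\right) = \left(-9 + i \sqrt{21}\right) \left(-119\right) = 1071 - 119 i \sqrt{21}$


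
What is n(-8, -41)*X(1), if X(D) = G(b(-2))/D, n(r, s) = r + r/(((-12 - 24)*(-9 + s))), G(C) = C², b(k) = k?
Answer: -7204/225 ≈ -32.018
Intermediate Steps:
n(r, s) = r + r/(324 - 36*s) (n(r, s) = r + r/((-36*(-9 + s))) = r + r/(324 - 36*s))
X(D) = 4/D (X(D) = (-2)²/D = 4/D)
n(-8, -41)*X(1) = ((1/36)*(-8)*(-325 + 36*(-41))/(-9 - 41))*(4/1) = ((1/36)*(-8)*(-325 - 1476)/(-50))*(4*1) = ((1/36)*(-8)*(-1/50)*(-1801))*4 = -1801/225*4 = -7204/225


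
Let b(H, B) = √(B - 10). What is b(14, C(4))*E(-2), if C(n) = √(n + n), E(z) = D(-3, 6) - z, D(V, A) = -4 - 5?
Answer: -7*I*√(10 - 2*√2) ≈ -18.746*I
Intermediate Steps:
D(V, A) = -9
E(z) = -9 - z
C(n) = √2*√n (C(n) = √(2*n) = √2*√n)
b(H, B) = √(-10 + B)
b(14, C(4))*E(-2) = √(-10 + √2*√4)*(-9 - 1*(-2)) = √(-10 + √2*2)*(-9 + 2) = √(-10 + 2*√2)*(-7) = -7*√(-10 + 2*√2)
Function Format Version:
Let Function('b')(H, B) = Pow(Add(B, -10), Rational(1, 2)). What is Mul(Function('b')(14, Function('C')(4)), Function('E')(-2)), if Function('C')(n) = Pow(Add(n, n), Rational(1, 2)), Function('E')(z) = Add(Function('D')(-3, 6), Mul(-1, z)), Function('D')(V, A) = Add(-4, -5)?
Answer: Mul(-7, I, Pow(Add(10, Mul(-2, Pow(2, Rational(1, 2)))), Rational(1, 2))) ≈ Mul(-18.746, I)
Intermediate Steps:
Function('D')(V, A) = -9
Function('E')(z) = Add(-9, Mul(-1, z))
Function('C')(n) = Mul(Pow(2, Rational(1, 2)), Pow(n, Rational(1, 2))) (Function('C')(n) = Pow(Mul(2, n), Rational(1, 2)) = Mul(Pow(2, Rational(1, 2)), Pow(n, Rational(1, 2))))
Function('b')(H, B) = Pow(Add(-10, B), Rational(1, 2))
Mul(Function('b')(14, Function('C')(4)), Function('E')(-2)) = Mul(Pow(Add(-10, Mul(Pow(2, Rational(1, 2)), Pow(4, Rational(1, 2)))), Rational(1, 2)), Add(-9, Mul(-1, -2))) = Mul(Pow(Add(-10, Mul(Pow(2, Rational(1, 2)), 2)), Rational(1, 2)), Add(-9, 2)) = Mul(Pow(Add(-10, Mul(2, Pow(2, Rational(1, 2)))), Rational(1, 2)), -7) = Mul(-7, Pow(Add(-10, Mul(2, Pow(2, Rational(1, 2)))), Rational(1, 2)))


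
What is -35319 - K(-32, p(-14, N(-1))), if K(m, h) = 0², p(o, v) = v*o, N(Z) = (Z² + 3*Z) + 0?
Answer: -35319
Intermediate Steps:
N(Z) = Z² + 3*Z
p(o, v) = o*v
K(m, h) = 0
-35319 - K(-32, p(-14, N(-1))) = -35319 - 1*0 = -35319 + 0 = -35319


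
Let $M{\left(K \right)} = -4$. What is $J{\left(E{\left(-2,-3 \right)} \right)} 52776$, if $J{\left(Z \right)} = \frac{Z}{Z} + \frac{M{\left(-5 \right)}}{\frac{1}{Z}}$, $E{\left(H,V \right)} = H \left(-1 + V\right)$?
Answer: $-1636056$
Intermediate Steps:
$J{\left(Z \right)} = 1 - 4 Z$ ($J{\left(Z \right)} = \frac{Z}{Z} - \frac{4}{\frac{1}{Z}} = 1 - 4 Z$)
$J{\left(E{\left(-2,-3 \right)} \right)} 52776 = \left(1 - 4 \left(- 2 \left(-1 - 3\right)\right)\right) 52776 = \left(1 - 4 \left(\left(-2\right) \left(-4\right)\right)\right) 52776 = \left(1 - 32\right) 52776 = \left(-31\right) 52776 = -1636056$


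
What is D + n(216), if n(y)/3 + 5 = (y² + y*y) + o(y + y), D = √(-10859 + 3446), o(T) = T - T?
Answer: 279921 + I*√7413 ≈ 2.7992e+5 + 86.099*I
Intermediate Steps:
o(T) = 0
D = I*√7413 (D = √(-7413) = I*√7413 ≈ 86.099*I)
n(y) = -15 + 6*y² (n(y) = -15 + 3*((y² + y*y) + 0) = -15 + 3*((y² + y²) + 0) = -15 + 3*(2*y² + 0) = -15 + 3*(2*y²) = -15 + 6*y²)
D + n(216) = I*√7413 + (-15 + 6*216²) = I*√7413 + (-15 + 6*46656) = I*√7413 + (-15 + 279936) = I*√7413 + 279921 = 279921 + I*√7413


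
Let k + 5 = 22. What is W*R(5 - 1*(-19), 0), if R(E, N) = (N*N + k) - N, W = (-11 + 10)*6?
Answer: -102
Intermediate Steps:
k = 17 (k = -5 + 22 = 17)
W = -6 (W = -1*6 = -6)
R(E, N) = 17 + N² - N (R(E, N) = (N*N + 17) - N = (N² + 17) - N = (17 + N²) - N = 17 + N² - N)
W*R(5 - 1*(-19), 0) = -6*(17 + 0² - 1*0) = -6*(17 + 0 + 0) = -6*17 = -102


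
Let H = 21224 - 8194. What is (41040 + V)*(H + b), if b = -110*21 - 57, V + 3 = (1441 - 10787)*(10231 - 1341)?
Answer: -885507800689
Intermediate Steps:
V = -83085943 (V = -3 + (1441 - 10787)*(10231 - 1341) = -3 - 9346*8890 = -3 - 83085940 = -83085943)
H = 13030
b = -2367 (b = -2310 - 57 = -2367)
(41040 + V)*(H + b) = (41040 - 83085943)*(13030 - 2367) = -83044903*10663 = -885507800689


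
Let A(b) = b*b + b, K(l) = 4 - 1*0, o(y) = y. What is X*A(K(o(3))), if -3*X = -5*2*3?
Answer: 200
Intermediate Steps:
K(l) = 4 (K(l) = 4 + 0 = 4)
A(b) = b + b**2 (A(b) = b**2 + b = b + b**2)
X = 10 (X = -(-5*2)*3/3 = -(-10)*3/3 = -1/3*(-30) = 10)
X*A(K(o(3))) = 10*(4*(1 + 4)) = 10*(4*5) = 10*20 = 200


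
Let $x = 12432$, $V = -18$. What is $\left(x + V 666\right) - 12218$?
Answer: $-11774$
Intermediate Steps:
$\left(x + V 666\right) - 12218 = \left(12432 - 11988\right) - 12218 = 444 - 12218 = -11774$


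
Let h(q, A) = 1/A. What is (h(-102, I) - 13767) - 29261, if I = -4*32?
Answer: -5507585/128 ≈ -43028.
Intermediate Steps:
I = -128
(h(-102, I) - 13767) - 29261 = (1/(-128) - 13767) - 29261 = (-1/128 - 13767) - 29261 = -1762177/128 - 29261 = -5507585/128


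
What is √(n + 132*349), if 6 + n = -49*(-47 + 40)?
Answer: √46405 ≈ 215.42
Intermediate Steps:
n = 337 (n = -6 - 49*(-47 + 40) = -6 - 49*(-7) = -6 + 343 = 337)
√(n + 132*349) = √(337 + 132*349) = √(337 + 46068) = √46405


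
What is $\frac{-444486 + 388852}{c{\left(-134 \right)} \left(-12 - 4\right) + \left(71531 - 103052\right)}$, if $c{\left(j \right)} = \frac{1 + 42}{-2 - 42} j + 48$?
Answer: $\frac{611974}{378227} \approx 1.618$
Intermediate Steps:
$c{\left(j \right)} = 48 - \frac{43 j}{44}$ ($c{\left(j \right)} = \frac{43}{-44} j + 48 = 43 \left(- \frac{1}{44}\right) j + 48 = - \frac{43 j}{44} + 48 = 48 - \frac{43 j}{44}$)
$\frac{-444486 + 388852}{c{\left(-134 \right)} \left(-12 - 4\right) + \left(71531 - 103052\right)} = \frac{-444486 + 388852}{\left(48 - - \frac{2881}{22}\right) \left(-12 - 4\right) + \left(71531 - 103052\right)} = - \frac{55634}{\left(48 + \frac{2881}{22}\right) \left(-16\right) + \left(71531 - 103052\right)} = - \frac{55634}{\frac{3937}{22} \left(-16\right) - 31521} = - \frac{55634}{- \frac{31496}{11} - 31521} = - \frac{55634}{- \frac{378227}{11}} = \left(-55634\right) \left(- \frac{11}{378227}\right) = \frac{611974}{378227}$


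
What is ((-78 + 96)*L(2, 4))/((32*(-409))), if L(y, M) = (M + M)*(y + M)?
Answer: -27/409 ≈ -0.066015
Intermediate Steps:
L(y, M) = 2*M*(M + y) (L(y, M) = (2*M)*(M + y) = 2*M*(M + y))
((-78 + 96)*L(2, 4))/((32*(-409))) = ((-78 + 96)*(2*4*(4 + 2)))/((32*(-409))) = (18*(2*4*6))/(-13088) = (18*48)*(-1/13088) = 864*(-1/13088) = -27/409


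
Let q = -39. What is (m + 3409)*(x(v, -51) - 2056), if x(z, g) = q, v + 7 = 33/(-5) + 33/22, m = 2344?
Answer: -12052535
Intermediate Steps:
v = -121/10 (v = -7 + (33/(-5) + 33/22) = -7 + (33*(-1/5) + 33*(1/22)) = -7 + (-33/5 + 3/2) = -7 - 51/10 = -121/10 ≈ -12.100)
x(z, g) = -39
(m + 3409)*(x(v, -51) - 2056) = (2344 + 3409)*(-39 - 2056) = 5753*(-2095) = -12052535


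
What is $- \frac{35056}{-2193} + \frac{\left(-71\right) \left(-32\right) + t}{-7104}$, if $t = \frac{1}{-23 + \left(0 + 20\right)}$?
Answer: $\frac{244056059}{15579072} \approx 15.666$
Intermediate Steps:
$t = - \frac{1}{3}$ ($t = \frac{1}{-23 + 20} = \frac{1}{-3} = - \frac{1}{3} \approx -0.33333$)
$- \frac{35056}{-2193} + \frac{\left(-71\right) \left(-32\right) + t}{-7104} = - \frac{35056}{-2193} + \frac{\left(-71\right) \left(-32\right) - \frac{1}{3}}{-7104} = \left(-35056\right) \left(- \frac{1}{2193}\right) + \left(2272 - \frac{1}{3}\right) \left(- \frac{1}{7104}\right) = \frac{35056}{2193} + \frac{6815}{3} \left(- \frac{1}{7104}\right) = \frac{35056}{2193} - \frac{6815}{21312} = \frac{244056059}{15579072}$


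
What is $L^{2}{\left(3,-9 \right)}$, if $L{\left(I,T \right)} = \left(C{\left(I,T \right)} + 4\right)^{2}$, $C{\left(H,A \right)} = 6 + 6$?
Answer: $65536$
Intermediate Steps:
$C{\left(H,A \right)} = 12$
$L{\left(I,T \right)} = 256$ ($L{\left(I,T \right)} = \left(12 + 4\right)^{2} = 16^{2} = 256$)
$L^{2}{\left(3,-9 \right)} = 256^{2} = 65536$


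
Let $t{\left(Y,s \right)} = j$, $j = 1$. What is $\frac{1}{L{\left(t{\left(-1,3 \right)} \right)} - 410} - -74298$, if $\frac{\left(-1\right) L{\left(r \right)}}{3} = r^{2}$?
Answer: $\frac{30685073}{413} \approx 74298.0$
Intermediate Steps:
$t{\left(Y,s \right)} = 1$
$L{\left(r \right)} = - 3 r^{2}$
$\frac{1}{L{\left(t{\left(-1,3 \right)} \right)} - 410} - -74298 = \frac{1}{- 3 \cdot 1^{2} - 410} - -74298 = \frac{1}{\left(-3\right) 1 - 410} + 74298 = \frac{1}{-3 - 410} + 74298 = \frac{1}{-413} + 74298 = - \frac{1}{413} + 74298 = \frac{30685073}{413}$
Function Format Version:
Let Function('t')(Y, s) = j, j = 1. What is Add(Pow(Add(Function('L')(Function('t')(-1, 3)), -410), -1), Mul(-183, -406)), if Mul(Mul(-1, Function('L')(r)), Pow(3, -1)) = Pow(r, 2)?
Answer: Rational(30685073, 413) ≈ 74298.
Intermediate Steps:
Function('t')(Y, s) = 1
Function('L')(r) = Mul(-3, Pow(r, 2))
Add(Pow(Add(Function('L')(Function('t')(-1, 3)), -410), -1), Mul(-183, -406)) = Add(Pow(Add(Mul(-3, Pow(1, 2)), -410), -1), Mul(-183, -406)) = Add(Pow(Add(Mul(-3, 1), -410), -1), 74298) = Add(Pow(Add(-3, -410), -1), 74298) = Add(Pow(-413, -1), 74298) = Add(Rational(-1, 413), 74298) = Rational(30685073, 413)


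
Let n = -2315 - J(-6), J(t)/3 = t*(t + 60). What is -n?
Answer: 1343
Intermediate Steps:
J(t) = 3*t*(60 + t) (J(t) = 3*(t*(t + 60)) = 3*(t*(60 + t)) = 3*t*(60 + t))
n = -1343 (n = -2315 - 3*(-6)*(60 - 6) = -2315 - 3*(-6)*54 = -2315 - 1*(-972) = -2315 + 972 = -1343)
-n = -1*(-1343) = 1343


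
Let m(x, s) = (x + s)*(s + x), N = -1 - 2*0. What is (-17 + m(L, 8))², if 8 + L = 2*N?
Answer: 169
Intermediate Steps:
N = -1 (N = -1 + 0 = -1)
L = -10 (L = -8 + 2*(-1) = -8 - 2 = -10)
m(x, s) = (s + x)² (m(x, s) = (s + x)*(s + x) = (s + x)²)
(-17 + m(L, 8))² = (-17 + (8 - 10)²)² = (-17 + (-2)²)² = (-17 + 4)² = (-13)² = 169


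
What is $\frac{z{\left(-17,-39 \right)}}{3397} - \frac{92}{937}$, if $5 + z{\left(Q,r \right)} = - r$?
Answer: $- \frac{280666}{3182989} \approx -0.088177$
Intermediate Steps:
$z{\left(Q,r \right)} = -5 - r$
$\frac{z{\left(-17,-39 \right)}}{3397} - \frac{92}{937} = \frac{-5 - -39}{3397} - \frac{92}{937} = \left(-5 + 39\right) \frac{1}{3397} - \frac{92}{937} = 34 \cdot \frac{1}{3397} - \frac{92}{937} = \frac{34}{3397} - \frac{92}{937} = - \frac{280666}{3182989}$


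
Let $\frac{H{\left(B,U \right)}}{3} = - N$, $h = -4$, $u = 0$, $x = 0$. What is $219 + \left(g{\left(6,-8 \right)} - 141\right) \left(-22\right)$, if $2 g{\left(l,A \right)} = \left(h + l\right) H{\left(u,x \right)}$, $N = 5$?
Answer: $3651$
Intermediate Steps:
$H{\left(B,U \right)} = -15$ ($H{\left(B,U \right)} = 3 \left(\left(-1\right) 5\right) = 3 \left(-5\right) = -15$)
$g{\left(l,A \right)} = 30 - \frac{15 l}{2}$ ($g{\left(l,A \right)} = \frac{\left(-4 + l\right) \left(-15\right)}{2} = \frac{60 - 15 l}{2} = 30 - \frac{15 l}{2}$)
$219 + \left(g{\left(6,-8 \right)} - 141\right) \left(-22\right) = 219 + \left(\left(30 - 45\right) - 141\right) \left(-22\right) = 219 + \left(-15 - 141\right) \left(-22\right) = 219 - -3432 = 219 + 3432 = 3651$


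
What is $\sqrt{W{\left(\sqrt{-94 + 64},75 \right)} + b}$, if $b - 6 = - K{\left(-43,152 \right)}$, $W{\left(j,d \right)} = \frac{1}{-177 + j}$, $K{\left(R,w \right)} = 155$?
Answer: $\sqrt{\frac{26374 - 149 i \sqrt{30}}{-177 + i \sqrt{30}}} \approx 8.0 \cdot 10^{-6} - 12.207 i$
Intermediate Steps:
$b = -149$ ($b = 6 - 155 = -149$)
$\sqrt{W{\left(\sqrt{-94 + 64},75 \right)} + b} = \sqrt{\frac{1}{-177 + \sqrt{-94 + 64}} - 149} = \sqrt{\frac{1}{-177 + \sqrt{-30}} - 149} = \sqrt{\frac{1}{-177 + i \sqrt{30}} - 149} = \sqrt{-149 + \frac{1}{-177 + i \sqrt{30}}}$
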